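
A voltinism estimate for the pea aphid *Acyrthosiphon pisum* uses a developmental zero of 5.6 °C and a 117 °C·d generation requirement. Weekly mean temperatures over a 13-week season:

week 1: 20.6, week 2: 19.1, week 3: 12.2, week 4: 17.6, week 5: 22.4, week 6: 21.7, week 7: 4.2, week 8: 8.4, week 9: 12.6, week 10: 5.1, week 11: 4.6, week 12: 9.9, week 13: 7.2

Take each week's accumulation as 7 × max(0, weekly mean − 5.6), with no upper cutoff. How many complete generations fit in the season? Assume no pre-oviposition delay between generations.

Weekly DD (7 × max(0, T̄ − 5.6)): 105.0, 94.5, 46.2, 84.0, 117.6, 112.7, 0.0, 19.6, 49.0, 0.0, 0.0, 30.1, 11.2.
Season total = 669.9 DD.
Complete generations = ⌊669.9 / 117⌋ = 5.

5 generations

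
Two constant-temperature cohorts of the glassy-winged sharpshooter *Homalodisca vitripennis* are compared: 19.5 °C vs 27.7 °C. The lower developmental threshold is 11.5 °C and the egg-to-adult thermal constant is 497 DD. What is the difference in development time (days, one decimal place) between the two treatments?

At 19.5 °C: 497 / (19.5 − 11.5) = 497 / 8.0 = 62.125 d.
At 27.7 °C: 497 / (27.7 − 11.5) = 497 / 16.2 = 30.679 d.
Difference = |62.125 − 30.679| = 31.446 ≈ 31.4 days.

31.4 days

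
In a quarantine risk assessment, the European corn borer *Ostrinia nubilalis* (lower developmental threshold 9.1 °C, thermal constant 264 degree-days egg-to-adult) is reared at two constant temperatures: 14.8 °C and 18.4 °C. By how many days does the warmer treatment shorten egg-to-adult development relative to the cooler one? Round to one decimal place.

17.9 days

At 14.8 °C: 264 / (14.8 − 9.1) = 264 / 5.7 = 46.316 d.
At 18.4 °C: 264 / (18.4 − 9.1) = 264 / 9.3 = 28.387 d.
Difference = |46.316 − 28.387| = 17.929 ≈ 17.9 days.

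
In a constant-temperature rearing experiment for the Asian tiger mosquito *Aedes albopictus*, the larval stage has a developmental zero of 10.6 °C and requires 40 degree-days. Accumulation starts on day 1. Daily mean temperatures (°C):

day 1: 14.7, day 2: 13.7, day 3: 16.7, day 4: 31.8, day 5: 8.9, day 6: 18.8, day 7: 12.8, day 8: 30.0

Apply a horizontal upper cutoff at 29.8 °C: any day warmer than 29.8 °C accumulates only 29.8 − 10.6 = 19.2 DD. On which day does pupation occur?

Daily DD above 10.6 °C (capped at 19.2): 4.1, 3.1, 6.1, 19.2, 0.0, 8.2, 2.2, 19.2.
Cumulative: 4.1, 7.2, 13.3, 32.5, 32.5, 40.7, 42.9, 62.1.
The total first reaches 40 DD on day 6.

day 6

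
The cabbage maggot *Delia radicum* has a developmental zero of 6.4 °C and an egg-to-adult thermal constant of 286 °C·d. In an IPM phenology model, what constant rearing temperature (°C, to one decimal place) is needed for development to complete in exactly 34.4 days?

14.7 °C

Required daily accumulation = 286 / 34.4 = 8.314 DD/day.
T = T_base + 8.314 = 6.4 + 8.314 = 14.714 ≈ 14.7 °C.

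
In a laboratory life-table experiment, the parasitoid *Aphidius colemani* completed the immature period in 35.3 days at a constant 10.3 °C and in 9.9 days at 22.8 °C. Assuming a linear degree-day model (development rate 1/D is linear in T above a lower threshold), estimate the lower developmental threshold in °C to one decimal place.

Linear rate model ⇒ the product D·(T − T_b) is constant across temperatures.
35.3·(10.3 − T_b) = 9.9·(22.8 − T_b)
T_b = (35.3·10.3 − 9.9·22.8) / (35.3 − 9.9) = 137.87 / 25.4 = 5.428 °C ≈ 5.4 °C.

5.4 °C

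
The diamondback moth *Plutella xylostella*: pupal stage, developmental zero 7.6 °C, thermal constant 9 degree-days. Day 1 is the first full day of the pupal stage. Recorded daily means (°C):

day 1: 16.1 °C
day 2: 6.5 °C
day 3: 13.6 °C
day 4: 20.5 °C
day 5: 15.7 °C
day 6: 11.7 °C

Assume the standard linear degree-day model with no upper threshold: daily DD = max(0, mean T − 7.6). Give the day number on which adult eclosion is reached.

Daily DD above 7.6 °C: 8.5, 0.0, 6.0, 12.9, 8.1, 4.1.
Cumulative: 8.5, 8.5, 14.5, 27.4, 35.5, 39.6.
The total first reaches 9 DD on day 3.

day 3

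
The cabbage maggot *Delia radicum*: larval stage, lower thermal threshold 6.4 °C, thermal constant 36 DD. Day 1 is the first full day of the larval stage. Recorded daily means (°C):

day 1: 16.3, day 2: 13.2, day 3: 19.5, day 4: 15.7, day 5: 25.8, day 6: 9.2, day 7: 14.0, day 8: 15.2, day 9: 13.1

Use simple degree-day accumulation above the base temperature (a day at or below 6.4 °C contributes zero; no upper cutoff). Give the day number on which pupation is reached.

day 4

Daily DD above 6.4 °C: 9.9, 6.8, 13.1, 9.3, 19.4, 2.8, 7.6, 8.8, 6.7.
Cumulative: 9.9, 16.7, 29.8, 39.1, 58.5, 61.3, 68.9, 77.7, 84.4.
The total first reaches 36 DD on day 4.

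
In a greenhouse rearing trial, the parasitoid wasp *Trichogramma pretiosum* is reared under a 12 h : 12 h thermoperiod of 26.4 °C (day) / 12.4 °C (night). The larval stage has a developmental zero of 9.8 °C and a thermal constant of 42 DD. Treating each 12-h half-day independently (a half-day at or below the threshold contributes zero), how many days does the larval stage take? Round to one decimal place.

Day half: max(0, 26.4 − 9.8) × 0.5 = 16.6 × 0.5 = 8.30 DD.
Night half: max(0, 12.4 − 9.8) × 0.5 = 2.6 × 0.5 = 1.30 DD.
Per 24 h: 9.60 DD/day.
Duration = 42 / 9.60 = 4.375 ≈ 4.4 days.

4.4 days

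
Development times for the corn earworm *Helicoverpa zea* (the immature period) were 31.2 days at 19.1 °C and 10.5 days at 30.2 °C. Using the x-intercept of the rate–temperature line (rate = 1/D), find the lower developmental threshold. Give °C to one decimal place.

Linear rate model ⇒ the product D·(T − T_b) is constant across temperatures.
31.2·(19.1 − T_b) = 10.5·(30.2 − T_b)
T_b = (31.2·19.1 − 10.5·30.2) / (31.2 − 10.5) = 278.82 / 20.7 = 13.470 °C ≈ 13.5 °C.

13.5 °C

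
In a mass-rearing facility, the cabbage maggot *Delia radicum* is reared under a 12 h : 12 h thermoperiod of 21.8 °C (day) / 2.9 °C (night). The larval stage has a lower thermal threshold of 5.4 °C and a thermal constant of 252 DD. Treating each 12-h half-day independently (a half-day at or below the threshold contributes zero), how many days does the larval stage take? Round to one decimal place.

30.7 days

Day half: max(0, 21.8 − 5.4) × 0.5 = 16.4 × 0.5 = 8.20 DD.
Night half: max(0, 2.9 − 5.4) × 0.5 = 0.0 × 0.5 = 0.00 DD.
Per 24 h: 8.20 DD/day.
Duration = 252 / 8.20 = 30.732 ≈ 30.7 days.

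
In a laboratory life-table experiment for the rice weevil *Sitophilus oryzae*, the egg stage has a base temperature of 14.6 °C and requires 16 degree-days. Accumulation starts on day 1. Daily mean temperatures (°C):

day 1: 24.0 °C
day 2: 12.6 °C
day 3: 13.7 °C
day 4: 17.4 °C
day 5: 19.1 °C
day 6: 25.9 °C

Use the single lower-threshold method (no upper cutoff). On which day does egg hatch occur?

day 5

Daily DD above 14.6 °C: 9.4, 0.0, 0.0, 2.8, 4.5, 11.3.
Cumulative: 9.4, 9.4, 9.4, 12.2, 16.7, 28.0.
The total first reaches 16 DD on day 5.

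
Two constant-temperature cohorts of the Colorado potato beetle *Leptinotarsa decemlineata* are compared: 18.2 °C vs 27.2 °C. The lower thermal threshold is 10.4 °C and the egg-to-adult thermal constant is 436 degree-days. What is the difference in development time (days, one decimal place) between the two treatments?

29.9 days

At 18.2 °C: 436 / (18.2 − 10.4) = 436 / 7.8 = 55.897 d.
At 27.2 °C: 436 / (27.2 − 10.4) = 436 / 16.8 = 25.952 d.
Difference = |55.897 − 25.952| = 29.945 ≈ 29.9 days.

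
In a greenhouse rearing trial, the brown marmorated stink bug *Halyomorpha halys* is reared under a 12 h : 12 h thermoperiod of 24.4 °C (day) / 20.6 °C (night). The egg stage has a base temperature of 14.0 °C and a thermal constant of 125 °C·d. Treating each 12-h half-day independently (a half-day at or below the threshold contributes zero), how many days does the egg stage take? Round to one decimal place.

Day half: max(0, 24.4 − 14.0) × 0.5 = 10.4 × 0.5 = 5.20 DD.
Night half: max(0, 20.6 − 14.0) × 0.5 = 6.6 × 0.5 = 3.30 DD.
Per 24 h: 8.50 DD/day.
Duration = 125 / 8.50 = 14.706 ≈ 14.7 days.

14.7 days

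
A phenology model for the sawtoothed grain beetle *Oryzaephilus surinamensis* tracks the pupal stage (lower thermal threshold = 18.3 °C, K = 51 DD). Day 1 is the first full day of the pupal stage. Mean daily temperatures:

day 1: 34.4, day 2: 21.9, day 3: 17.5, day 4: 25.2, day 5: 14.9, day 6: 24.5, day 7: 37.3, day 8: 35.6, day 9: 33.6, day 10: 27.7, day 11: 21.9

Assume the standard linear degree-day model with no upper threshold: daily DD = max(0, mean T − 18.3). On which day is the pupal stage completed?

day 7

Daily DD above 18.3 °C: 16.1, 3.6, 0.0, 6.9, 0.0, 6.2, 19.0, 17.3, 15.3, 9.4, 3.6.
Cumulative: 16.1, 19.7, 19.7, 26.6, 26.6, 32.8, 51.8, 69.1, 84.4, 93.8, 97.4.
The total first reaches 51 DD on day 7.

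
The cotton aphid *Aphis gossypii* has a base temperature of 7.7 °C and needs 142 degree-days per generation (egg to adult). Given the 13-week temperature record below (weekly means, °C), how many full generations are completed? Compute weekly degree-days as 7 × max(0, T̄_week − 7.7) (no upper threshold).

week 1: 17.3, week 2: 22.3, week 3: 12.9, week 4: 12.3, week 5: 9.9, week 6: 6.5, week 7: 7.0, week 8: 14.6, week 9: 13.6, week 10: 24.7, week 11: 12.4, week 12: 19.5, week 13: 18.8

4 generations

Weekly DD (7 × max(0, T̄ − 7.7)): 67.2, 102.2, 36.4, 32.2, 15.4, 0.0, 0.0, 48.3, 41.3, 119.0, 32.9, 82.6, 77.7.
Season total = 655.2 DD.
Complete generations = ⌊655.2 / 142⌋ = 4.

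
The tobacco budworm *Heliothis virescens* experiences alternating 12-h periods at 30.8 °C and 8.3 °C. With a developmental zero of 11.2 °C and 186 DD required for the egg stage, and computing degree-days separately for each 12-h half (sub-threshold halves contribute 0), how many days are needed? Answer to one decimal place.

19.0 days

Day half: max(0, 30.8 − 11.2) × 0.5 = 19.6 × 0.5 = 9.80 DD.
Night half: max(0, 8.3 − 11.2) × 0.5 = 0.0 × 0.5 = 0.00 DD.
Per 24 h: 9.80 DD/day.
Duration = 186 / 9.80 = 18.980 ≈ 19.0 days.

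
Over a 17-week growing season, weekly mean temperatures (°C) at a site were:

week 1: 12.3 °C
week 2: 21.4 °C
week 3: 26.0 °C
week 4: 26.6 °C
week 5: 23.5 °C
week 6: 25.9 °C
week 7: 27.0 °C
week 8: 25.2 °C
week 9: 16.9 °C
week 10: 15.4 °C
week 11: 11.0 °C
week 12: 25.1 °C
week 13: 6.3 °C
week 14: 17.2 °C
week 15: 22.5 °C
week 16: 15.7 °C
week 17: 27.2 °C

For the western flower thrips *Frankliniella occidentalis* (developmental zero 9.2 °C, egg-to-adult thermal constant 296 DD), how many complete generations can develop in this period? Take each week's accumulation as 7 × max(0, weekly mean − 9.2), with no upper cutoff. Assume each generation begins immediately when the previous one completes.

Weekly DD (7 × max(0, T̄ − 9.2)): 21.7, 85.4, 117.6, 121.8, 100.1, 116.9, 124.6, 112.0, 53.9, 43.4, 12.6, 111.3, 0.0, 56.0, 93.1, 45.5, 126.0.
Season total = 1341.9 DD.
Complete generations = ⌊1341.9 / 296⌋ = 4.

4 generations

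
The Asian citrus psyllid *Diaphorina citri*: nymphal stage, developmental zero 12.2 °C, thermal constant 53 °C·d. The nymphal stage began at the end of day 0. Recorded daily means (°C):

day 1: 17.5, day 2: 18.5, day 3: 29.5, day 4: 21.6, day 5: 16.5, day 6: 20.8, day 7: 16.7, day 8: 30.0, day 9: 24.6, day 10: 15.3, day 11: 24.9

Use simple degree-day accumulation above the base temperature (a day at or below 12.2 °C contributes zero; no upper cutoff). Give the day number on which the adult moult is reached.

Daily DD above 12.2 °C: 5.3, 6.3, 17.3, 9.4, 4.3, 8.6, 4.5, 17.8, 12.4, 3.1, 12.7.
Cumulative: 5.3, 11.6, 28.9, 38.3, 42.6, 51.2, 55.7, 73.5, 85.9, 89.0, 101.7.
The total first reaches 53 DD on day 7.

day 7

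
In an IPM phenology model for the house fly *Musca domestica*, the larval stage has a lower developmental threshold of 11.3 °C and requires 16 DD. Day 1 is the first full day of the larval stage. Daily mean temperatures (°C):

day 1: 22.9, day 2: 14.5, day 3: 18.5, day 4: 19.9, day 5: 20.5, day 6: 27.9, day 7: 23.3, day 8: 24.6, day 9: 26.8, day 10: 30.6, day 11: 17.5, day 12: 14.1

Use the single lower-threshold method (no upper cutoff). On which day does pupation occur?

Daily DD above 11.3 °C: 11.6, 3.2, 7.2, 8.6, 9.2, 16.6, 12.0, 13.3, 15.5, 19.3, 6.2, 2.8.
Cumulative: 11.6, 14.8, 22.0, 30.6, 39.8, 56.4, 68.4, 81.7, 97.2, 116.5, 122.7, 125.5.
The total first reaches 16 DD on day 3.

day 3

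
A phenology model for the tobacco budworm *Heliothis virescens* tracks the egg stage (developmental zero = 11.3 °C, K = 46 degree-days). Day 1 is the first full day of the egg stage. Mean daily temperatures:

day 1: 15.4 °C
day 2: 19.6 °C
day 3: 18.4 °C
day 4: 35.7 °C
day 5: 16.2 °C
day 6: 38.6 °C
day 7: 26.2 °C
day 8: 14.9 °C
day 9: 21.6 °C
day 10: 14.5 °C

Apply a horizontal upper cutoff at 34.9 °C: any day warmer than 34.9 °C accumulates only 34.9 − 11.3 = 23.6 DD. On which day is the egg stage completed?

Daily DD above 11.3 °C (capped at 23.6): 4.1, 8.3, 7.1, 23.6, 4.9, 23.6, 14.9, 3.6, 10.3, 3.2.
Cumulative: 4.1, 12.4, 19.5, 43.1, 48.0, 71.6, 86.5, 90.1, 100.4, 103.6.
The total first reaches 46 DD on day 5.

day 5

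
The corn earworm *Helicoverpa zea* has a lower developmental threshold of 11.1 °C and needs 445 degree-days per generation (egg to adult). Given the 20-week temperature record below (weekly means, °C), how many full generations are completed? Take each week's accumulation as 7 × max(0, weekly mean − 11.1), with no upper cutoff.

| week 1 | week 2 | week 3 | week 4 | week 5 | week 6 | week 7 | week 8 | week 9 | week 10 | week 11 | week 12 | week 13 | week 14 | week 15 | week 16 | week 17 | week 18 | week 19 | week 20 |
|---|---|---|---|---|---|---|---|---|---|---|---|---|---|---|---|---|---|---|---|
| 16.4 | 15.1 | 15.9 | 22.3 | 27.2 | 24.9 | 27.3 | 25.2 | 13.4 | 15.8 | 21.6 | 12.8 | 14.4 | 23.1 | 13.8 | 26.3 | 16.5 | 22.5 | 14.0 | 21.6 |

Weekly DD (7 × max(0, T̄ − 11.1)): 37.1, 28.0, 33.6, 78.4, 112.7, 96.6, 113.4, 98.7, 16.1, 32.9, 73.5, 11.9, 23.1, 84.0, 18.9, 106.4, 37.8, 79.8, 20.3, 73.5.
Season total = 1176.7 DD.
Complete generations = ⌊1176.7 / 445⌋ = 2.

2 generations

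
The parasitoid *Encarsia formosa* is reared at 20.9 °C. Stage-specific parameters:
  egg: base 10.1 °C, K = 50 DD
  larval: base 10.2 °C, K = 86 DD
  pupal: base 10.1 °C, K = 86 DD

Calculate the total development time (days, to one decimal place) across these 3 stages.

20.6 days

egg: 50 / (20.9 − 10.1) = 50 / 10.8 = 4.630 d.
larval: 86 / (20.9 − 10.2) = 86 / 10.7 = 8.037 d.
pupal: 86 / (20.9 − 10.1) = 86 / 10.8 = 7.963 d.
Sum = 20.630 ≈ 20.6 days.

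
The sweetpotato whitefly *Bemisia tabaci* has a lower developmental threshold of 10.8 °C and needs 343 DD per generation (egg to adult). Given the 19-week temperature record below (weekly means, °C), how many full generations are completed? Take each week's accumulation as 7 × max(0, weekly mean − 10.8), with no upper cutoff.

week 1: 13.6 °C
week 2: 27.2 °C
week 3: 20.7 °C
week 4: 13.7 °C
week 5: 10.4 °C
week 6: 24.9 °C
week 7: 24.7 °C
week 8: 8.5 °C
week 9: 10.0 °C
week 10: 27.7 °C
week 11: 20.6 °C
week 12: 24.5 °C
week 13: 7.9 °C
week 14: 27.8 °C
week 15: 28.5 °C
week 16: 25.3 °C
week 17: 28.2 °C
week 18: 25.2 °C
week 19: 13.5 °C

3 generations

Weekly DD (7 × max(0, T̄ − 10.8)): 19.6, 114.8, 69.3, 20.3, 0.0, 98.7, 97.3, 0.0, 0.0, 118.3, 68.6, 95.9, 0.0, 119.0, 123.9, 101.5, 121.8, 100.8, 18.9.
Season total = 1288.7 DD.
Complete generations = ⌊1288.7 / 343⌋ = 3.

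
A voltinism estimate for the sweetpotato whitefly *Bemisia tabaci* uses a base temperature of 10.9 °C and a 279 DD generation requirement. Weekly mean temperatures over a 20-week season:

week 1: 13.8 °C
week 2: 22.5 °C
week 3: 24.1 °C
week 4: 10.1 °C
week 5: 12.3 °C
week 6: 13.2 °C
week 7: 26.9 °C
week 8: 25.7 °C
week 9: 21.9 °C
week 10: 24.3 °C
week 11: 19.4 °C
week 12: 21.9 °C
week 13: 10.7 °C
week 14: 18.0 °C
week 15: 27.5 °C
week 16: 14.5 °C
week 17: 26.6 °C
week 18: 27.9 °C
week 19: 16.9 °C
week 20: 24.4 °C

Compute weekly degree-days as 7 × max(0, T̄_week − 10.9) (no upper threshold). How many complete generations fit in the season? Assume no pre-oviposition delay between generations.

Weekly DD (7 × max(0, T̄ − 10.9)): 20.3, 81.2, 92.4, 0.0, 9.8, 16.1, 112.0, 103.6, 77.0, 93.8, 59.5, 77.0, 0.0, 49.7, 116.2, 25.2, 109.9, 119.0, 42.0, 94.5.
Season total = 1299.2 DD.
Complete generations = ⌊1299.2 / 279⌋ = 4.

4 generations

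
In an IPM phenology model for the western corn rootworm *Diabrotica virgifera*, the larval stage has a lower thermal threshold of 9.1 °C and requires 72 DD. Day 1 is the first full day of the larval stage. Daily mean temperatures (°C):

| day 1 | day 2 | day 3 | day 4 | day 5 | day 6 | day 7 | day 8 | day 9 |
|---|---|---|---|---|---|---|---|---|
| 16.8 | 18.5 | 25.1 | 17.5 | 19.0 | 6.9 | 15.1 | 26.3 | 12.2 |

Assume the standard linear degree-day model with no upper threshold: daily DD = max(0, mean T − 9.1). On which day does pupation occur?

Daily DD above 9.1 °C: 7.7, 9.4, 16.0, 8.4, 9.9, 0.0, 6.0, 17.2, 3.1.
Cumulative: 7.7, 17.1, 33.1, 41.5, 51.4, 51.4, 57.4, 74.6, 77.7.
The total first reaches 72 DD on day 8.

day 8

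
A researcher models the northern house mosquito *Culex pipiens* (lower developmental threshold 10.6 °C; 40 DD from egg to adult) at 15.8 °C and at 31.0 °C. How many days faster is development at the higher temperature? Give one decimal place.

5.7 days

At 15.8 °C: 40 / (15.8 − 10.6) = 40 / 5.2 = 7.692 d.
At 31.0 °C: 40 / (31.0 − 10.6) = 40 / 20.4 = 1.961 d.
Difference = |7.692 − 1.961| = 5.732 ≈ 5.7 days.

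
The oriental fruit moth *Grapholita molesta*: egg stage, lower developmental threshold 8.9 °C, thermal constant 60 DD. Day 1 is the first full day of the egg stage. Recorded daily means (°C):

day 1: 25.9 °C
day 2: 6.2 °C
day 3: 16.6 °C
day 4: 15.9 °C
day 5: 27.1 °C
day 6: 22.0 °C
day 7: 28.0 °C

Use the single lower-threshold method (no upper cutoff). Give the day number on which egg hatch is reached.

day 6

Daily DD above 8.9 °C: 17.0, 0.0, 7.7, 7.0, 18.2, 13.1, 19.1.
Cumulative: 17.0, 17.0, 24.7, 31.7, 49.9, 63.0, 82.1.
The total first reaches 60 DD on day 6.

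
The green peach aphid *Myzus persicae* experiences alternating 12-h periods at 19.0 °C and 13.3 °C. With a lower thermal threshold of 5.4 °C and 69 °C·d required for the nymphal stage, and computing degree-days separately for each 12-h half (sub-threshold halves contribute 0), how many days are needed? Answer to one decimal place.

6.4 days

Day half: max(0, 19.0 − 5.4) × 0.5 = 13.6 × 0.5 = 6.80 DD.
Night half: max(0, 13.3 − 5.4) × 0.5 = 7.9 × 0.5 = 3.95 DD.
Per 24 h: 10.75 DD/day.
Duration = 69 / 10.75 = 6.419 ≈ 6.4 days.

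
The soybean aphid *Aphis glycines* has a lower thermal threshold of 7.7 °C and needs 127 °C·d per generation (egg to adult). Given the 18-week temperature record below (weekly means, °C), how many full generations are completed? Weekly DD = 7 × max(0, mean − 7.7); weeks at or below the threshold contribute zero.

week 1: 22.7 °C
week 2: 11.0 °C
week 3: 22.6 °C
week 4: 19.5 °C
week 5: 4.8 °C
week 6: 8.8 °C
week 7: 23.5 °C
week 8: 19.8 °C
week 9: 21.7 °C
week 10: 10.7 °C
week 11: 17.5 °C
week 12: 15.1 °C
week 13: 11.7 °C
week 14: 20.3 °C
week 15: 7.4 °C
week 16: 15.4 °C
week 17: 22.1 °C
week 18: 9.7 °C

8 generations

Weekly DD (7 × max(0, T̄ − 7.7)): 105.0, 23.1, 104.3, 82.6, 0.0, 7.7, 110.6, 84.7, 98.0, 21.0, 68.6, 51.8, 28.0, 88.2, 0.0, 53.9, 100.8, 14.0.
Season total = 1042.3 DD.
Complete generations = ⌊1042.3 / 127⌋ = 8.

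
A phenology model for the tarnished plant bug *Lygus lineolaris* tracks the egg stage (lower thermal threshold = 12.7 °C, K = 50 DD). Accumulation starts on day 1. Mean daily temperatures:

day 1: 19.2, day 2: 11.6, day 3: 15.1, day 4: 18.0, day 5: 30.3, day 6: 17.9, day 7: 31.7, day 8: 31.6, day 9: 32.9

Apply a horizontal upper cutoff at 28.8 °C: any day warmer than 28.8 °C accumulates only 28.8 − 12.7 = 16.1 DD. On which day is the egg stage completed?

Daily DD above 12.7 °C (capped at 16.1): 6.5, 0.0, 2.4, 5.3, 16.1, 5.2, 16.1, 16.1, 16.1.
Cumulative: 6.5, 6.5, 8.9, 14.2, 30.3, 35.5, 51.6, 67.7, 83.8.
The total first reaches 50 DD on day 7.

day 7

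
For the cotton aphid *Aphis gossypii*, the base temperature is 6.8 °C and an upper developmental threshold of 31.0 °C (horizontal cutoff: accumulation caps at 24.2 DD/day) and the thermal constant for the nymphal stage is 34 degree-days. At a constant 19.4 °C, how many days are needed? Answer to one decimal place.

2.7 days

Daily accumulation = 19.4 − 6.8 = 12.6 DD/day.
Duration = 34 / 12.6 = 2.698 ≈ 2.7 days.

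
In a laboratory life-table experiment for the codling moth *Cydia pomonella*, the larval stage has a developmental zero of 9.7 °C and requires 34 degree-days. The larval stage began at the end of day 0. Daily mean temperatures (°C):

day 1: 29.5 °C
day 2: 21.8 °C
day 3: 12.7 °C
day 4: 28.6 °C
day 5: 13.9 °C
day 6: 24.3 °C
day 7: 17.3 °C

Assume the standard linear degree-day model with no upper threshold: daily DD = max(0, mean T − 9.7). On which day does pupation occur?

Daily DD above 9.7 °C: 19.8, 12.1, 3.0, 18.9, 4.2, 14.6, 7.6.
Cumulative: 19.8, 31.9, 34.9, 53.8, 58.0, 72.6, 80.2.
The total first reaches 34 DD on day 3.

day 3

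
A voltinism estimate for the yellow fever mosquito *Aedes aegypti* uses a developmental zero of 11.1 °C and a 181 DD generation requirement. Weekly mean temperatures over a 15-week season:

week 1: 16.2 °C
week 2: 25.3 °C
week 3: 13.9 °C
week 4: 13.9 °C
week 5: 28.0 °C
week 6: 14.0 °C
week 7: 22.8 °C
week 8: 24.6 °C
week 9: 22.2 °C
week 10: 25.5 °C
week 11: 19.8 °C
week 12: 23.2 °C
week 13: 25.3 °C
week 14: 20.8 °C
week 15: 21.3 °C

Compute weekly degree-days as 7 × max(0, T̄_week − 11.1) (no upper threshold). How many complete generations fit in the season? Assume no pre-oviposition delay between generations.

5 generations

Weekly DD (7 × max(0, T̄ − 11.1)): 35.7, 99.4, 19.6, 19.6, 118.3, 20.3, 81.9, 94.5, 77.7, 100.8, 60.9, 84.7, 99.4, 67.9, 71.4.
Season total = 1052.1 DD.
Complete generations = ⌊1052.1 / 181⌋ = 5.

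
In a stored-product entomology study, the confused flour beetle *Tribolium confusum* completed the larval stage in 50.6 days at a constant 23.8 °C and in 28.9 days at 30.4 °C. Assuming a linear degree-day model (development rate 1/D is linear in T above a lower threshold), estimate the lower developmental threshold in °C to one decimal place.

15.0 °C

Under the model K = D·(T − T_b), so D₁·(T₁ − T_b) = D₂·(T₂ − T_b).
50.6·(23.8 − T_b) = 28.9·(30.4 − T_b)
T_b = (50.6·23.8 − 28.9·30.4) / (50.6 − 28.9) = 325.72 / 21.7 = 15.010 °C ≈ 15.0 °C.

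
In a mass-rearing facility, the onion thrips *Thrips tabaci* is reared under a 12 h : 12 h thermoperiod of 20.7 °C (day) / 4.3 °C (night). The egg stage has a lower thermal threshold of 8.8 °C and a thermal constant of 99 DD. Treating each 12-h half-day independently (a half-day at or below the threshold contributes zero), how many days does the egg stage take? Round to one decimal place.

Day half: max(0, 20.7 − 8.8) × 0.5 = 11.9 × 0.5 = 5.95 DD.
Night half: max(0, 4.3 − 8.8) × 0.5 = 0.0 × 0.5 = 0.00 DD.
Per 24 h: 5.95 DD/day.
Duration = 99 / 5.95 = 16.639 ≈ 16.6 days.

16.6 days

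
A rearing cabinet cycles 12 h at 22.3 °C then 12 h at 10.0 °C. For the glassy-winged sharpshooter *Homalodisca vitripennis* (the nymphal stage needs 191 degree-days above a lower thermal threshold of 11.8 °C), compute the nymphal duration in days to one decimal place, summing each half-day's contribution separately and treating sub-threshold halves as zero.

Day half: max(0, 22.3 − 11.8) × 0.5 = 10.5 × 0.5 = 5.25 DD.
Night half: max(0, 10.0 − 11.8) × 0.5 = 0.0 × 0.5 = 0.00 DD.
Per 24 h: 5.25 DD/day.
Duration = 191 / 5.25 = 36.381 ≈ 36.4 days.

36.4 days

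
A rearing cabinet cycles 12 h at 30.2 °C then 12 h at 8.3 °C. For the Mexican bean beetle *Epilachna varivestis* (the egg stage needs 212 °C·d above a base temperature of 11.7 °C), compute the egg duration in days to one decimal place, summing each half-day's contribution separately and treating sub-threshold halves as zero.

Day half: max(0, 30.2 − 11.7) × 0.5 = 18.5 × 0.5 = 9.25 DD.
Night half: max(0, 8.3 − 11.7) × 0.5 = 0.0 × 0.5 = 0.00 DD.
Per 24 h: 9.25 DD/day.
Duration = 212 / 9.25 = 22.919 ≈ 22.9 days.

22.9 days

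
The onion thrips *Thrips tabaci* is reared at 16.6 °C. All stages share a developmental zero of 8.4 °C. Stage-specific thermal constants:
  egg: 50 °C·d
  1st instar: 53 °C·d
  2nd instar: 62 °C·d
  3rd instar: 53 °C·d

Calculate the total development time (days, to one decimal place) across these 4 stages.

26.6 days

Daily accumulation at 16.6 °C = 16.6 − 8.4 = 8.2 DD/day.
Total K = 50 + 53 + 62 + 53 = 218 DD.
Total duration = 218 / 8.2 = 26.585 ≈ 26.6 days.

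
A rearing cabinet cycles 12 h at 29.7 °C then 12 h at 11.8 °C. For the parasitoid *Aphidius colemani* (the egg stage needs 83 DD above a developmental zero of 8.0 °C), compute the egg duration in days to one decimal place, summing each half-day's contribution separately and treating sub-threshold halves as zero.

Day half: max(0, 29.7 − 8.0) × 0.5 = 21.7 × 0.5 = 10.85 DD.
Night half: max(0, 11.8 − 8.0) × 0.5 = 3.8 × 0.5 = 1.90 DD.
Per 24 h: 12.75 DD/day.
Duration = 83 / 12.75 = 6.510 ≈ 6.5 days.

6.5 days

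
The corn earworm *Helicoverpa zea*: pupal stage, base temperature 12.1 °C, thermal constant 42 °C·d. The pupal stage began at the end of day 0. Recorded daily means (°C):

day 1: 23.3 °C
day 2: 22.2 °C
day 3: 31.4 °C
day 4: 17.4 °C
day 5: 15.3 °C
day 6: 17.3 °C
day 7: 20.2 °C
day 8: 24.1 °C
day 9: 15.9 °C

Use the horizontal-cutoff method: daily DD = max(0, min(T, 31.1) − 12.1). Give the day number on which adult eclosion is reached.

day 4

Daily DD above 12.1 °C (capped at 19.0): 11.2, 10.1, 19.0, 5.3, 3.2, 5.2, 8.1, 12.0, 3.8.
Cumulative: 11.2, 21.3, 40.3, 45.6, 48.8, 54.0, 62.1, 74.1, 77.9.
The total first reaches 42 DD on day 4.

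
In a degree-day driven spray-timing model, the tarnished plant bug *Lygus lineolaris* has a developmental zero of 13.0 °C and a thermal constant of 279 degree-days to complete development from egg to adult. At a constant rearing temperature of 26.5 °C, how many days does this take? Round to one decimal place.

20.7 days

Daily accumulation = 26.5 − 13.0 = 13.5 DD/day.
Duration = 279 / 13.5 = 20.667 ≈ 20.7 days.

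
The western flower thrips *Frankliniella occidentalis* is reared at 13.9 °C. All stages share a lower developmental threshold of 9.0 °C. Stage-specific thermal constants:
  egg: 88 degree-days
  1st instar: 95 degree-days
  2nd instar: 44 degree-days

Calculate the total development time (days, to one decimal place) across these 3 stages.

Daily accumulation at 13.9 °C = 13.9 − 9.0 = 4.9 DD/day.
Total K = 88 + 95 + 44 = 227 DD.
Total duration = 227 / 4.9 = 46.327 ≈ 46.3 days.

46.3 days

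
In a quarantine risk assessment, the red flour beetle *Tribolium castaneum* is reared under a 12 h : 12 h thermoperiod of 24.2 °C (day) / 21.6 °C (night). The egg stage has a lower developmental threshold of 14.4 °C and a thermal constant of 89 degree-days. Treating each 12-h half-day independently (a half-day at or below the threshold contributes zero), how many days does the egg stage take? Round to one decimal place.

Day half: max(0, 24.2 − 14.4) × 0.5 = 9.8 × 0.5 = 4.90 DD.
Night half: max(0, 21.6 − 14.4) × 0.5 = 7.2 × 0.5 = 3.60 DD.
Per 24 h: 8.50 DD/day.
Duration = 89 / 8.50 = 10.471 ≈ 10.5 days.

10.5 days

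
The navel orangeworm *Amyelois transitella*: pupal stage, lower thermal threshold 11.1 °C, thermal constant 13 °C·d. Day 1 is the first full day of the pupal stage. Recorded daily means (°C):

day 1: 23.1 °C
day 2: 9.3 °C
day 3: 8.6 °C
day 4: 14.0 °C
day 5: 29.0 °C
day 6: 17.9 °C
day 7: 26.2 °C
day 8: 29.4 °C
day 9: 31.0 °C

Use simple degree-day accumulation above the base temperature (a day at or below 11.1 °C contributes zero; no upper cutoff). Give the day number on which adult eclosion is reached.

day 4

Daily DD above 11.1 °C: 12.0, 0.0, 0.0, 2.9, 17.9, 6.8, 15.1, 18.3, 19.9.
Cumulative: 12.0, 12.0, 12.0, 14.9, 32.8, 39.6, 54.7, 73.0, 92.9.
The total first reaches 13 DD on day 4.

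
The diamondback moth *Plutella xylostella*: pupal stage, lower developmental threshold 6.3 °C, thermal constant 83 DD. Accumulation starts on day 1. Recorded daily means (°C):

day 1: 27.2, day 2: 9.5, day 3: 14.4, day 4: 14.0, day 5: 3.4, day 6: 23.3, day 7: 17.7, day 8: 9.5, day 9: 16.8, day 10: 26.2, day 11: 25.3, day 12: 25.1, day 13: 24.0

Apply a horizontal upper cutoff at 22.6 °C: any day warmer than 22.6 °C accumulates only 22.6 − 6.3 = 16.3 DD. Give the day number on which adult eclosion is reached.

Daily DD above 6.3 °C (capped at 16.3): 16.3, 3.2, 8.1, 7.7, 0.0, 16.3, 11.4, 3.2, 10.5, 16.3, 16.3, 16.3, 16.3.
Cumulative: 16.3, 19.5, 27.6, 35.3, 35.3, 51.6, 63.0, 66.2, 76.7, 93.0, 109.3, 125.6, 141.9.
The total first reaches 83 DD on day 10.

day 10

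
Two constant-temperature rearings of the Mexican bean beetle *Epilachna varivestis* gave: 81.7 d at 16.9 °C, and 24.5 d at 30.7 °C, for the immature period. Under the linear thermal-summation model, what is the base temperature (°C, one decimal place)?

11.0 °C

Linear rate model ⇒ the product D·(T − T_b) is constant across temperatures.
81.7·(16.9 − T_b) = 24.5·(30.7 − T_b)
T_b = (81.7·16.9 − 24.5·30.7) / (81.7 − 24.5) = 628.58 / 57.2 = 10.989 °C ≈ 11.0 °C.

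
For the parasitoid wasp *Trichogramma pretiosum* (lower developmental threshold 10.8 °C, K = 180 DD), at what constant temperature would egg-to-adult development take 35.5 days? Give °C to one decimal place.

15.9 °C

Required daily accumulation = 180 / 35.5 = 5.070 DD/day.
T = T_base + 5.070 = 10.8 + 5.070 = 15.870 ≈ 15.9 °C.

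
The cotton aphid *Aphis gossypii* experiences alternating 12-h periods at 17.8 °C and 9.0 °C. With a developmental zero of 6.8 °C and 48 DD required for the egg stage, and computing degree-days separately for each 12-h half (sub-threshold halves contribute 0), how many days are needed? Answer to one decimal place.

Day half: max(0, 17.8 − 6.8) × 0.5 = 11.0 × 0.5 = 5.50 DD.
Night half: max(0, 9.0 − 6.8) × 0.5 = 2.2 × 0.5 = 1.10 DD.
Per 24 h: 6.60 DD/day.
Duration = 48 / 6.60 = 7.273 ≈ 7.3 days.

7.3 days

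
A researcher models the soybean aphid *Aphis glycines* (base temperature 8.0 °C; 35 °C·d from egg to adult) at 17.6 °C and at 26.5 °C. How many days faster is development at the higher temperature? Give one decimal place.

At 17.6 °C: 35 / (17.6 − 8.0) = 35 / 9.6 = 3.646 d.
At 26.5 °C: 35 / (26.5 − 8.0) = 35 / 18.5 = 1.892 d.
Difference = |3.646 − 1.892| = 1.754 ≈ 1.8 days.

1.8 days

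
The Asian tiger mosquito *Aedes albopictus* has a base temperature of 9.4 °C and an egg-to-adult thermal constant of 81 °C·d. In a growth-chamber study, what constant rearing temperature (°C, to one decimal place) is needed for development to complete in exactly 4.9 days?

25.9 °C

Required daily accumulation = 81 / 4.9 = 16.531 DD/day.
T = T_base + 16.531 = 9.4 + 16.531 = 25.931 ≈ 25.9 °C.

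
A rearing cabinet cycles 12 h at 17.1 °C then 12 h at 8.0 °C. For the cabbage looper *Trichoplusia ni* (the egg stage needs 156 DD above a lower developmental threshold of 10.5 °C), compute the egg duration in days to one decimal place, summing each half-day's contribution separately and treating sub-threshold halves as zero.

Day half: max(0, 17.1 − 10.5) × 0.5 = 6.6 × 0.5 = 3.30 DD.
Night half: max(0, 8.0 − 10.5) × 0.5 = 0.0 × 0.5 = 0.00 DD.
Per 24 h: 3.30 DD/day.
Duration = 156 / 3.30 = 47.273 ≈ 47.3 days.

47.3 days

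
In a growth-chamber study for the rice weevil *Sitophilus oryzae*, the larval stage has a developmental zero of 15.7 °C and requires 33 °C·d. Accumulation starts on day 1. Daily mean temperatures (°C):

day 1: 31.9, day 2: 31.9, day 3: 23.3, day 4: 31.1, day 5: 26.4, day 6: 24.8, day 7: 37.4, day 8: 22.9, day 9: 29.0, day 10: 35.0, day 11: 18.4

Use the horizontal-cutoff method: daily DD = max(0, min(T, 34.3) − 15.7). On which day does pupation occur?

Daily DD above 15.7 °C (capped at 18.6): 16.2, 16.2, 7.6, 15.4, 10.7, 9.1, 18.6, 7.2, 13.3, 18.6, 2.7.
Cumulative: 16.2, 32.4, 40.0, 55.4, 66.1, 75.2, 93.8, 101.0, 114.3, 132.9, 135.6.
The total first reaches 33 DD on day 3.

day 3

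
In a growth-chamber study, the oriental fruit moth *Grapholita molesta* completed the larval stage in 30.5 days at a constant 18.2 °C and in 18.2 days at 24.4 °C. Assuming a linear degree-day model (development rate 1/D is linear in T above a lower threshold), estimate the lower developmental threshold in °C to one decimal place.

Linear rate model ⇒ the product D·(T − T_b) is constant across temperatures.
30.5·(18.2 − T_b) = 18.2·(24.4 − T_b)
T_b = (30.5·18.2 − 18.2·24.4) / (30.5 − 18.2) = 111.02 / 12.3 = 9.026 °C ≈ 9.0 °C.

9.0 °C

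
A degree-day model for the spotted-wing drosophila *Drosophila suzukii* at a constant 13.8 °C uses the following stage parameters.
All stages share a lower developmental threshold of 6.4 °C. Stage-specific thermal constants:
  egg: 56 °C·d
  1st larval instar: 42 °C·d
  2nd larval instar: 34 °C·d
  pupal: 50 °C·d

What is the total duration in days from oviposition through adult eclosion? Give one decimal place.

24.6 days

Daily accumulation at 13.8 °C = 13.8 − 6.4 = 7.4 DD/day.
Total K = 56 + 42 + 34 + 50 = 182 DD.
Total duration = 182 / 7.4 = 24.595 ≈ 24.6 days.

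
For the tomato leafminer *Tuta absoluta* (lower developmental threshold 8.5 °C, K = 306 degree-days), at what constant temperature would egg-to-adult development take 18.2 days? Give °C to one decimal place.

25.3 °C

Required daily accumulation = 306 / 18.2 = 16.813 DD/day.
T = T_base + 16.813 = 8.5 + 16.813 = 25.313 ≈ 25.3 °C.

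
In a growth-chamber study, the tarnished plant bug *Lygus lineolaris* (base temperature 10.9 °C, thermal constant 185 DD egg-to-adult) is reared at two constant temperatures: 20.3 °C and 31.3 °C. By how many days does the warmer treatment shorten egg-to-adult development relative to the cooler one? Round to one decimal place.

10.6 days

At 20.3 °C: 185 / (20.3 − 10.9) = 185 / 9.4 = 19.681 d.
At 31.3 °C: 185 / (31.3 − 10.9) = 185 / 20.4 = 9.069 d.
Difference = |19.681 − 9.069| = 10.612 ≈ 10.6 days.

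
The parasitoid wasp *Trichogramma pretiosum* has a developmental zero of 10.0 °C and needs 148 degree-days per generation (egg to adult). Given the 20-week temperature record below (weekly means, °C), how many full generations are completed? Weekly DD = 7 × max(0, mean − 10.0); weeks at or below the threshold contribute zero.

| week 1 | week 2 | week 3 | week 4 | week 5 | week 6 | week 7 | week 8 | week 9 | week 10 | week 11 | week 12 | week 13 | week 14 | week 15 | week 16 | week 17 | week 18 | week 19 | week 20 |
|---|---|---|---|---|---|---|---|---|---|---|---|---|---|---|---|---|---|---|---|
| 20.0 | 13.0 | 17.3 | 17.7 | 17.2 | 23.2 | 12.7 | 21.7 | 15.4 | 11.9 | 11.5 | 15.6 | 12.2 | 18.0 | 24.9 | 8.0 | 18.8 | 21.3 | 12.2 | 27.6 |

6 generations

Weekly DD (7 × max(0, T̄ − 10.0)): 70.0, 21.0, 51.1, 53.9, 50.4, 92.4, 18.9, 81.9, 37.8, 13.3, 10.5, 39.2, 15.4, 56.0, 104.3, 0.0, 61.6, 79.1, 15.4, 123.2.
Season total = 995.4 DD.
Complete generations = ⌊995.4 / 148⌋ = 6.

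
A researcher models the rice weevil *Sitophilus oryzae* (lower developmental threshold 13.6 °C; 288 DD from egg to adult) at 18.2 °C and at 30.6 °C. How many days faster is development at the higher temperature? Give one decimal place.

At 18.2 °C: 288 / (18.2 − 13.6) = 288 / 4.6 = 62.609 d.
At 30.6 °C: 288 / (30.6 − 13.6) = 288 / 17.0 = 16.941 d.
Difference = |62.609 − 16.941| = 45.668 ≈ 45.7 days.

45.7 days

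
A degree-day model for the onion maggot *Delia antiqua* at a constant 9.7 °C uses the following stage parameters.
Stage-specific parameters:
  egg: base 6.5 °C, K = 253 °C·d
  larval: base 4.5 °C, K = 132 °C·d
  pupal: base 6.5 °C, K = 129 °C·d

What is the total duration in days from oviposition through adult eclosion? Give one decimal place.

egg: 253 / (9.7 − 6.5) = 253 / 3.2 = 79.063 d.
larval: 132 / (9.7 − 4.5) = 132 / 5.2 = 25.385 d.
pupal: 129 / (9.7 − 6.5) = 129 / 3.2 = 40.313 d.
Sum = 144.760 ≈ 144.8 days.

144.8 days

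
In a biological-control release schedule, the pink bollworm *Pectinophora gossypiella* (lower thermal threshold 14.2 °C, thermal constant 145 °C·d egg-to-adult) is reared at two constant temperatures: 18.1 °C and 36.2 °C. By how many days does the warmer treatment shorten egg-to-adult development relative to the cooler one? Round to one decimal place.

30.6 days

At 18.1 °C: 145 / (18.1 − 14.2) = 145 / 3.9 = 37.179 d.
At 36.2 °C: 145 / (36.2 − 14.2) = 145 / 22.0 = 6.591 d.
Difference = |37.179 − 6.591| = 30.589 ≈ 30.6 days.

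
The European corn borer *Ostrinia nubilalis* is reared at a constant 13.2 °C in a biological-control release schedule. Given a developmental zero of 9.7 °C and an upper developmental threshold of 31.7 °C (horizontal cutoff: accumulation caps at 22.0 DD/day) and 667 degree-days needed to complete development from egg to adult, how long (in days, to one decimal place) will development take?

190.6 days

Daily accumulation = 13.2 − 9.7 = 3.5 DD/day.
Duration = 667 / 3.5 = 190.571 ≈ 190.6 days.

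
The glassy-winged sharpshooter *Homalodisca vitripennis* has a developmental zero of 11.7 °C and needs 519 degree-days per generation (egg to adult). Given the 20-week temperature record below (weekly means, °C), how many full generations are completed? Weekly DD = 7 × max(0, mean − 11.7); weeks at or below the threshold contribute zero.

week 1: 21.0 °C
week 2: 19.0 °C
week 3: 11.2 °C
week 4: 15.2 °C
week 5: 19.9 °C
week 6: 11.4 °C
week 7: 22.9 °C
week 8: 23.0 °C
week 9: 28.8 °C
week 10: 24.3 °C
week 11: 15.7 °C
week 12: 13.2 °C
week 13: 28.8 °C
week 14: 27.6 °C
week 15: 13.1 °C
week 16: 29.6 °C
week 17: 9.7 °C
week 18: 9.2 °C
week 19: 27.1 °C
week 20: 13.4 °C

2 generations

Weekly DD (7 × max(0, T̄ − 11.7)): 65.1, 51.1, 0.0, 24.5, 57.4, 0.0, 78.4, 79.1, 119.7, 88.2, 28.0, 10.5, 119.7, 111.3, 9.8, 125.3, 0.0, 0.0, 107.8, 11.9.
Season total = 1087.8 DD.
Complete generations = ⌊1087.8 / 519⌋ = 2.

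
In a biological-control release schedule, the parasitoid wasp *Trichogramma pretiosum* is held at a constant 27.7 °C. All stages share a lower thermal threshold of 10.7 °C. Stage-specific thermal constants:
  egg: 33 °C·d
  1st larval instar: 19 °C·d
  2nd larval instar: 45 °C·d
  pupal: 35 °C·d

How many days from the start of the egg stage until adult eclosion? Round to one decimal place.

Daily accumulation at 27.7 °C = 27.7 − 10.7 = 17.0 DD/day.
Total K = 33 + 19 + 45 + 35 = 132 DD.
Total duration = 132 / 17.0 = 7.765 ≈ 7.8 days.

7.8 days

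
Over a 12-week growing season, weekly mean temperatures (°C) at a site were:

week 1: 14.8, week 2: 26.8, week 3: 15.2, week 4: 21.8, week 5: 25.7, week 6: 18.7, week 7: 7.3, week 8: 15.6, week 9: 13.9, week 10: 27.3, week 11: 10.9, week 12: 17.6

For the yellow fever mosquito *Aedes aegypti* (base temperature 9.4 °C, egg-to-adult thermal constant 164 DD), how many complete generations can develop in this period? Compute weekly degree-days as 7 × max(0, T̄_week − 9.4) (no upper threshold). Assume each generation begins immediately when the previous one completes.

4 generations

Weekly DD (7 × max(0, T̄ − 9.4)): 37.8, 121.8, 40.6, 86.8, 114.1, 65.1, 0.0, 43.4, 31.5, 125.3, 10.5, 57.4.
Season total = 734.3 DD.
Complete generations = ⌊734.3 / 164⌋ = 4.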